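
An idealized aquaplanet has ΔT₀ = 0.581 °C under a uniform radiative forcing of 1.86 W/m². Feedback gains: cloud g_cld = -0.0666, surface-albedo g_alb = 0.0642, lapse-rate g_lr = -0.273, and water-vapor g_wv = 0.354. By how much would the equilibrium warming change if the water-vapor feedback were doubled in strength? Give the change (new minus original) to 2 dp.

Original: g = 0.0786, ΔT = 0.581/(1−0.0786) = 0.6306 °C.
With doubled water-vapor: g' = 0.4326, ΔT' = 0.581/(1−0.4326) = 1.0240 °C.
Change = 1.0240 − 0.6306 = 0.39 °C.

0.39 °C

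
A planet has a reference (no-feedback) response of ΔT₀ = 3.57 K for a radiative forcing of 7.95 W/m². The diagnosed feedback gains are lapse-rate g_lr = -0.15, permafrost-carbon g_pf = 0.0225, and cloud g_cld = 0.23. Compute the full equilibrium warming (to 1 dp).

Total gain g = -0.15 + 0.0225 + 0.23 = 0.1025.
Amplification A = 1/(1 − 0.1025) = 1.114.
ΔT = 3.57 × 1.114 = 4.0 K.

4.0 K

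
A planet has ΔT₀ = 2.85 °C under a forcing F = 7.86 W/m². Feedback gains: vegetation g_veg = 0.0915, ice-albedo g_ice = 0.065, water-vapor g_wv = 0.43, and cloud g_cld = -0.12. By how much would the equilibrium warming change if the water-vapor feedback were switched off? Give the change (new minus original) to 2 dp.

-2.38 °C

Original: g = 0.4665, ΔT = 2.85/(1−0.4665) = 5.3421 °C.
Without water-vapor: g' = 0.0365, ΔT' = 2.85/(1−0.0365) = 2.9580 °C.
Change = 2.9580 − 5.3421 = -2.38 °C.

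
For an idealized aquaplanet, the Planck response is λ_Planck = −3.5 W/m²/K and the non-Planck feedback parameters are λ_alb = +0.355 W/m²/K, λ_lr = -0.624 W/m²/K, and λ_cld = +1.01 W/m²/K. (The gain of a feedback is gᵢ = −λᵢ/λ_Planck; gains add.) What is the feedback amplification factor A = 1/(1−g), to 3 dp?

Convert to gains: g_alb = 0.355/3.5 = 0.1014; g_lr = -0.624/3.5 = -0.1783; g_cld = 1.01/3.5 = 0.2886.
Total gain g = 0.2117.
A = 1/(1 − 0.2117) = 1.269.

1.269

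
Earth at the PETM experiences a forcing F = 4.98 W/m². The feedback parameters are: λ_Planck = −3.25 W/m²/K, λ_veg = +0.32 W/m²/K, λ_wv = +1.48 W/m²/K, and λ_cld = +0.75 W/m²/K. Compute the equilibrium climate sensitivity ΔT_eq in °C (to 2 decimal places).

7.11 °C

Net feedback parameter λ = (−3.25) + (+0.32) + (+1.48) + (+0.75) = -0.7 W/m²/K.
ΔT = −F/λ = −4.98/(-0.7) = 7.11 °C.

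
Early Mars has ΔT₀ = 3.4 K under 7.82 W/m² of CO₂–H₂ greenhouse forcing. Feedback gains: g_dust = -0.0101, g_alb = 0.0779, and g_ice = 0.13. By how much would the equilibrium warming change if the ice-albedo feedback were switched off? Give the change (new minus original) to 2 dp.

-0.59 K

Original: g = 0.1978, ΔT = 3.4/(1−0.1978) = 4.2383 K.
Without ice-albedo: g' = 0.0678, ΔT' = 3.4/(1−0.0678) = 3.6473 K.
Change = 3.6473 − 4.2383 = -0.59 K.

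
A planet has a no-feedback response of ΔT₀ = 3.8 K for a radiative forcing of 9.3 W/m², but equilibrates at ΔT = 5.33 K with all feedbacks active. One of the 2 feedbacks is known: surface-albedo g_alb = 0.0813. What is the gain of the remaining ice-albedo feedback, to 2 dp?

0.21

Amplification A = ΔT/ΔT₀ = 5.33/3.8 = 1.403.
Total gain g = 1 − 1/A = 1 − 1/1.403 = 0.2872.
The known gain is 0.0813.
g_ice = 0.2872 − 0.0813 = 0.21.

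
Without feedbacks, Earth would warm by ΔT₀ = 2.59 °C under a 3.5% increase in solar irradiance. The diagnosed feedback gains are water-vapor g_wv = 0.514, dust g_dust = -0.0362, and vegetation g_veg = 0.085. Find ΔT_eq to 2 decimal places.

5.92 °C

Total gain g = 0.514 − 0.0362 + 0.085 = 0.5628.
Amplification A = 1/(1 − 0.5628) = 2.287.
ΔT = 2.59 × 2.287 = 5.92 °C.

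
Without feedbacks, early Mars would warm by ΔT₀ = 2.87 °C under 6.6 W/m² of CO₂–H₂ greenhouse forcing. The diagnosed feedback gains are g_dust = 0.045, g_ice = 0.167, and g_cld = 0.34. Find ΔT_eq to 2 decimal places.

Total gain g = 0.045 + 0.167 + 0.34 = 0.552.
Amplification A = 1/(1 − 0.552) = 2.232.
ΔT = 2.87 × 2.232 = 6.41 °C.

6.41 °C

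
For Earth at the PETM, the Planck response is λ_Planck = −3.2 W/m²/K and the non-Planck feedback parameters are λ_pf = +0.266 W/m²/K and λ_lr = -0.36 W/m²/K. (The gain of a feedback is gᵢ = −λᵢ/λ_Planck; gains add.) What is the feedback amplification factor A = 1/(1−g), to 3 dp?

0.971

Convert to gains: g_pf = 0.266/3.2 = 0.08313; g_lr = -0.36/3.2 = -0.1125.
Total gain g = -0.02937.
A = 1/(1 + 0.02937) = 0.971.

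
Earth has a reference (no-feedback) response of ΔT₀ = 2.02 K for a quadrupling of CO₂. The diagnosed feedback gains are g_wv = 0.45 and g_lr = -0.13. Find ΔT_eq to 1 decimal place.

Total gain g = 0.45 − 0.13 = 0.32.
Amplification A = 1/(1 − 0.32) = 1.471.
ΔT = 2.02 × 1.471 = 3.0 K.

3.0 K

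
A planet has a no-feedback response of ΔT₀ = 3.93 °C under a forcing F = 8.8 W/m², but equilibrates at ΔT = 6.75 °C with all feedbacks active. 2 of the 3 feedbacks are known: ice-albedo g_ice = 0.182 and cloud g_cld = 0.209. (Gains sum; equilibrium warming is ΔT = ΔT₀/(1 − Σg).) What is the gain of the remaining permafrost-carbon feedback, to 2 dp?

Amplification A = ΔT/ΔT₀ = 6.75/3.93 = 1.718.
Total gain g = 1 − 1/A = 1 − 1/1.718 = 0.4179.
Known gains sum to 0.182 + 0.209 = 0.391.
g_pf = 0.4179 − 0.391 = 0.03.

0.03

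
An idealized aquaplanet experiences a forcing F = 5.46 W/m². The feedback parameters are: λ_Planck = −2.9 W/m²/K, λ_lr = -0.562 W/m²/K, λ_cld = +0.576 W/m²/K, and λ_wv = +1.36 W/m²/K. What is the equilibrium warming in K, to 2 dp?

3.58 K

Net feedback parameter λ = (−2.9) + (-0.562) + (+0.576) + (+1.36) = -1.526 W/m²/K.
ΔT = −F/λ = −5.46/(-1.526) = 3.58 K.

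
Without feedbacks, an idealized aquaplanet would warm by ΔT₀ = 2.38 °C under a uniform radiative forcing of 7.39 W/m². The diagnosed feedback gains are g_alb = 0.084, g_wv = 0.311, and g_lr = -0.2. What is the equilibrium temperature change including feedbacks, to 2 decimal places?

Total gain g = 0.084 + 0.311 − 0.2 = 0.195.
Amplification A = 1/(1 − 0.195) = 1.242.
ΔT = 2.38 × 1.242 = 2.96 °C.

2.96 °C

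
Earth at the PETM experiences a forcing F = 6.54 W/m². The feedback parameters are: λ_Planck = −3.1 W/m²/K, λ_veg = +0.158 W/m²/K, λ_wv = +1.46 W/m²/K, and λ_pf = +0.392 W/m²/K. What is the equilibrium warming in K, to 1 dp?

Net feedback parameter λ = (−3.1) + (+0.158) + (+1.46) + (+0.392) = -1.09 W/m²/K.
ΔT = −F/λ = −6.54/(-1.09) = 6.0 K.

6.0 K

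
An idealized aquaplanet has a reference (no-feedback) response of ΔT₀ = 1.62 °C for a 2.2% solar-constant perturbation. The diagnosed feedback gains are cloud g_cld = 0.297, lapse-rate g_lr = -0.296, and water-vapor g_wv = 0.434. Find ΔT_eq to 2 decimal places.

2.87 °C

Total gain g = 0.297 − 0.296 + 0.434 = 0.435.
Amplification A = 1/(1 − 0.435) = 1.77.
ΔT = 1.62 × 1.77 = 2.87 °C.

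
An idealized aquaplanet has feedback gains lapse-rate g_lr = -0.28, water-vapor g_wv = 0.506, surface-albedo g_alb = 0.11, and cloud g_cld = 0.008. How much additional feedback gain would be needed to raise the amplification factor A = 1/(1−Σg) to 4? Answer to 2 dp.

0.41

Current total gain = 0.344.
Target gain for A = 4: g* = 1 − 1/4 = 0.75.
Additional gain needed = 0.75 − 0.344 = 0.41.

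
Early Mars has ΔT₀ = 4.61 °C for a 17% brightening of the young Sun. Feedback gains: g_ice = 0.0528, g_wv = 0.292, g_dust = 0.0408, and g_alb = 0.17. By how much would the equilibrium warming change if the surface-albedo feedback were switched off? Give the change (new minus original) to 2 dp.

Original: g = 0.5556, ΔT = 4.61/(1−0.5556) = 10.3735 °C.
Without surface-albedo: g' = 0.3856, ΔT' = 4.61/(1−0.3856) = 7.5033 °C.
Change = 7.5033 − 10.3735 = -2.87 °C.

-2.87 °C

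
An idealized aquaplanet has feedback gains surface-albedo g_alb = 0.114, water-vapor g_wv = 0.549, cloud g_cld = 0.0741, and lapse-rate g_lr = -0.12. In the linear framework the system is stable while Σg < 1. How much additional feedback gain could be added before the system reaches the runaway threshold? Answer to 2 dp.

0.38

Current total gain = 0.114 + 0.549 + 0.0741 − 0.12 = 0.6171.
Margin to runaway = 1 − 0.6171 = 0.38.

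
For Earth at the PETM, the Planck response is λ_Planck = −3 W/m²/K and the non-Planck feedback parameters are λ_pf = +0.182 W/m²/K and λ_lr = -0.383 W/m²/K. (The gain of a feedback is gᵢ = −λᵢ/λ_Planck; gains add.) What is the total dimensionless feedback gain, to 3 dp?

Convert to gains: g_pf = 0.182/3 = 0.06067; g_lr = -0.383/3 = -0.1277.
Total gain g = -0.06703.

-0.067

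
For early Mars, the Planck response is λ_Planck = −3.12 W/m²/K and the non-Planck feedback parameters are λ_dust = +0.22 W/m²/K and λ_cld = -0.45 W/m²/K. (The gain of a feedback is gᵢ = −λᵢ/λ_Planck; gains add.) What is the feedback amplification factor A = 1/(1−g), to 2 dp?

0.93

Convert to gains: g_dust = 0.22/3.12 = 0.07051; g_cld = -0.45/3.12 = -0.1442.
Total gain g = -0.07369.
A = 1/(1 + 0.07369) = 0.93.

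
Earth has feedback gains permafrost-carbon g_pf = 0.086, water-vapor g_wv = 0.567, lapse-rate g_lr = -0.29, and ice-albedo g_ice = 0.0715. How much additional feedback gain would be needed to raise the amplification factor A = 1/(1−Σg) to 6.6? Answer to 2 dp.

Current total gain = 0.4345.
Target gain for A = 6.6: g* = 1 − 1/6.6 = 0.8485.
Additional gain needed = 0.8485 − 0.4345 = 0.41.

0.41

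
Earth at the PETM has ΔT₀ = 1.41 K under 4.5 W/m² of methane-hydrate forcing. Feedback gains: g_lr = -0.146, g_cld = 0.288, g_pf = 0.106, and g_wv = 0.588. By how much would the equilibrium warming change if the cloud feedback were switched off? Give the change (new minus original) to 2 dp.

-5.48 K

Original: g = 0.836, ΔT = 1.41/(1−0.836) = 8.5976 K.
Without cloud: g' = 0.548, ΔT' = 1.41/(1−0.548) = 3.1195 K.
Change = 3.1195 − 8.5976 = -5.48 K.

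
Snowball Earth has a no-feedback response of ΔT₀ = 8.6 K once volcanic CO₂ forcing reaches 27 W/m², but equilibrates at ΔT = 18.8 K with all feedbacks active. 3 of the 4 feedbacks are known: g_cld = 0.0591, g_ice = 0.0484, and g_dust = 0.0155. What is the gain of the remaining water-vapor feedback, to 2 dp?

Amplification A = ΔT/ΔT₀ = 18.8/8.6 = 2.186.
Total gain g = 1 − 1/A = 1 − 1/2.186 = 0.5425.
Known gains sum to 0.0591 + 0.0484 + 0.0155 = 0.123.
g_wv = 0.5425 − 0.123 = 0.42.

0.42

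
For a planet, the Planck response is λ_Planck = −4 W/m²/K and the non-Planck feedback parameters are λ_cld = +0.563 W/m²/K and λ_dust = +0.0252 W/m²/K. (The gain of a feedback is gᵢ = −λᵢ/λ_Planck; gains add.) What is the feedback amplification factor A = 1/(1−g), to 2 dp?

1.17

Convert to gains: g_cld = 0.563/4 = 0.1407; g_dust = 0.0252/4 = 0.0063.
Total gain g = 0.147.
A = 1/(1 − 0.147) = 1.17.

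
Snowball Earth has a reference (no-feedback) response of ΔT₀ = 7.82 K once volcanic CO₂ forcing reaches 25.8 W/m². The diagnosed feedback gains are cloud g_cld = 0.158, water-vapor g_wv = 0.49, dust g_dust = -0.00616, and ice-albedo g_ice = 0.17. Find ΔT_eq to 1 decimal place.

41.6 K

Total gain g = 0.158 + 0.49 − 0.00616 + 0.17 = 0.81184.
Amplification A = 1/(1 − 0.81184) = 5.315.
ΔT = 7.82 × 5.315 = 41.6 K.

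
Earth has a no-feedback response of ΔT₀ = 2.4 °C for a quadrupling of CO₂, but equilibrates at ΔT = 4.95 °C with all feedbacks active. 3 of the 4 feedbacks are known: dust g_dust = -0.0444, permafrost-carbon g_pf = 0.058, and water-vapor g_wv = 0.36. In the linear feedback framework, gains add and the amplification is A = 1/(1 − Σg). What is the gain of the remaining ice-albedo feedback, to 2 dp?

0.14

Amplification A = ΔT/ΔT₀ = 4.95/2.4 = 2.062.
Total gain g = 1 − 1/A = 1 − 1/2.062 = 0.515.
Known gains sum to -0.0444 + 0.058 + 0.36 = 0.3736.
g_ice = 0.515 − 0.3736 = 0.14.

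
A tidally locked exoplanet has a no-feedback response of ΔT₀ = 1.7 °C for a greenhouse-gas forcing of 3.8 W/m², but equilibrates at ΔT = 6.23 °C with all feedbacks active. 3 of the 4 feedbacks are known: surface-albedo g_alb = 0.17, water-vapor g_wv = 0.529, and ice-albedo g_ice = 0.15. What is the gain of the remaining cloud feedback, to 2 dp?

Amplification A = ΔT/ΔT₀ = 6.23/1.7 = 3.665.
Total gain g = 1 − 1/A = 1 − 1/3.665 = 0.7271.
Known gains sum to 0.17 + 0.529 + 0.15 = 0.849.
g_cld = 0.7271 − 0.849 = -0.12.

-0.12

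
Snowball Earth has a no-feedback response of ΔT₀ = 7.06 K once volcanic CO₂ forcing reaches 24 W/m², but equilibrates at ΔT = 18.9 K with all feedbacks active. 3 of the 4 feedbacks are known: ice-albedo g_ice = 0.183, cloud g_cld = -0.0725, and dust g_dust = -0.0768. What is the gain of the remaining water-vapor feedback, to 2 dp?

Amplification A = ΔT/ΔT₀ = 18.9/7.06 = 2.677.
Total gain g = 1 − 1/A = 1 − 1/2.677 = 0.6264.
Known gains sum to 0.183 − 0.0725 − 0.0768 = 0.0337.
g_wv = 0.6264 − 0.0337 = 0.59.

0.59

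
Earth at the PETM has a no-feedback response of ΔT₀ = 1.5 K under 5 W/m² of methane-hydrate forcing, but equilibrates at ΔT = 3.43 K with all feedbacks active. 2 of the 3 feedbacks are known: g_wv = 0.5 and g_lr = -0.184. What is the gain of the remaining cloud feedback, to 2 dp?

Amplification A = ΔT/ΔT₀ = 3.43/1.5 = 2.287.
Total gain g = 1 − 1/A = 1 − 1/2.287 = 0.5627.
Known gains sum to 0.5 − 0.184 = 0.316.
g_cld = 0.5627 − 0.316 = 0.25.

0.25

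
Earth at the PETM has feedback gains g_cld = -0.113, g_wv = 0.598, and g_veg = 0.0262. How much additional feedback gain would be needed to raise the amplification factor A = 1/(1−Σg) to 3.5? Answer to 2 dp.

0.20

Current total gain = 0.5112.
Target gain for A = 3.5: g* = 1 − 1/3.5 = 0.7143.
Additional gain needed = 0.7143 − 0.5112 = 0.20.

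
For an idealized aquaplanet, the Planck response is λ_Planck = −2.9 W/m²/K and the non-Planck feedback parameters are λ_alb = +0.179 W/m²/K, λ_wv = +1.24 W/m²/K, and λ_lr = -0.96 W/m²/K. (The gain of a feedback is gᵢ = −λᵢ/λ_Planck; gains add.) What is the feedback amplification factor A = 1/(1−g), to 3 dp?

Convert to gains: g_alb = 0.179/2.9 = 0.06172; g_wv = 1.24/2.9 = 0.4276; g_lr = -0.96/2.9 = -0.331.
Total gain g = 0.15832.
A = 1/(1 − 0.15832) = 1.188.

1.188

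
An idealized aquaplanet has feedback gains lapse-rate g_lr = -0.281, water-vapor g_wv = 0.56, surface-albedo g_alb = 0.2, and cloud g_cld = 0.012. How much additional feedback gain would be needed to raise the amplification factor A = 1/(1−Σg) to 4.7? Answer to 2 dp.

0.30

Current total gain = 0.491.
Target gain for A = 4.7: g* = 1 − 1/4.7 = 0.7872.
Additional gain needed = 0.7872 − 0.491 = 0.30.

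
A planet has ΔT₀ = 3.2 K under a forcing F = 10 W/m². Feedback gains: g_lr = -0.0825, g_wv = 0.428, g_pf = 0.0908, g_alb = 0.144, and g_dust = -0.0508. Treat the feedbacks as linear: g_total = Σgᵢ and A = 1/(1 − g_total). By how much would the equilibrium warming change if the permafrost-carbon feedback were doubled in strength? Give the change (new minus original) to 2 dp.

Original: g = 0.5295, ΔT = 3.2/(1−0.5295) = 6.8013 K.
With doubled permafrost-carbon: g' = 0.6203, ΔT' = 3.2/(1−0.6203) = 8.4277 K.
Change = 8.4277 − 6.8013 = 1.63 K.

1.63 K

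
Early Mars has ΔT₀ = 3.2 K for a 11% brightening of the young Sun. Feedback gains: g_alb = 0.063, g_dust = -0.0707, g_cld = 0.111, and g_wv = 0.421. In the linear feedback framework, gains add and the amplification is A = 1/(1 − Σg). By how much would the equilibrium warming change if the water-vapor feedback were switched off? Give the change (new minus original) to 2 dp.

-3.16 K

Original: g = 0.5243, ΔT = 3.2/(1−0.5243) = 6.7269 K.
Without water-vapor: g' = 0.1033, ΔT' = 3.2/(1−0.1033) = 3.5686 K.
Change = 3.5686 − 6.7269 = -3.16 K.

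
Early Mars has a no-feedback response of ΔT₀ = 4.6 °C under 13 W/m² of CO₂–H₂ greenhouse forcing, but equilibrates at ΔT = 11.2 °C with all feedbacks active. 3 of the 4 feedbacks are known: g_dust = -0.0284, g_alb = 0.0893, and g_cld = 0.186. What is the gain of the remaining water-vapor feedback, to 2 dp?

Amplification A = ΔT/ΔT₀ = 11.2/4.6 = 2.435.
Total gain g = 1 − 1/A = 1 − 1/2.435 = 0.5893.
Known gains sum to -0.0284 + 0.0893 + 0.186 = 0.2469.
g_wv = 0.5893 − 0.2469 = 0.34.

0.34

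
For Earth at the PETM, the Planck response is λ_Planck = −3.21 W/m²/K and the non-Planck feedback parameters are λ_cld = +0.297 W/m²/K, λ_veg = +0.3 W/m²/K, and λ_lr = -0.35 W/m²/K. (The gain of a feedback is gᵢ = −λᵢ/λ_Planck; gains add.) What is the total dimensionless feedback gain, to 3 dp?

0.077

Convert to gains: g_cld = 0.297/3.21 = 0.09252; g_veg = 0.3/3.21 = 0.09346; g_lr = -0.35/3.21 = -0.109.
Total gain g = 0.07698.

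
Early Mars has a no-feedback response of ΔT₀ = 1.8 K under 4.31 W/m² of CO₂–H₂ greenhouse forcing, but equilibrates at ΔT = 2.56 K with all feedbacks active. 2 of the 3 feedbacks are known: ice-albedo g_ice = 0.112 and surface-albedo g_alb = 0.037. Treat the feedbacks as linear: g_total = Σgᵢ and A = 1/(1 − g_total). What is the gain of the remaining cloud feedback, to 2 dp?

Amplification A = ΔT/ΔT₀ = 2.56/1.8 = 1.422.
Total gain g = 1 − 1/A = 1 − 1/1.422 = 0.2968.
Known gains sum to 0.112 + 0.037 = 0.149.
g_cld = 0.2968 − 0.149 = 0.15.

0.15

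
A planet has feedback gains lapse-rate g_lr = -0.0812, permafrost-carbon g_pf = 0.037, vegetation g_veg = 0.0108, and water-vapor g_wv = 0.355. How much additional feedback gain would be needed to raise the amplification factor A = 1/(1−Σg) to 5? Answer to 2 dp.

Current total gain = 0.3216.
Target gain for A = 5: g* = 1 − 1/5 = 0.8.
Additional gain needed = 0.8 − 0.3216 = 0.48.

0.48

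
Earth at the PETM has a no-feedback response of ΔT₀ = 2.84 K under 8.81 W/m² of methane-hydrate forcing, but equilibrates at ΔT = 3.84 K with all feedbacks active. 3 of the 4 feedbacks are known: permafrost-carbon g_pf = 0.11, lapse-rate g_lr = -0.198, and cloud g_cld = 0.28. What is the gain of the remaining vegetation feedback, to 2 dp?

0.07

Amplification A = ΔT/ΔT₀ = 3.84/2.84 = 1.352.
Total gain g = 1 − 1/A = 1 − 1/1.352 = 0.2604.
Known gains sum to 0.11 − 0.198 + 0.28 = 0.192.
g_veg = 0.2604 − 0.192 = 0.07.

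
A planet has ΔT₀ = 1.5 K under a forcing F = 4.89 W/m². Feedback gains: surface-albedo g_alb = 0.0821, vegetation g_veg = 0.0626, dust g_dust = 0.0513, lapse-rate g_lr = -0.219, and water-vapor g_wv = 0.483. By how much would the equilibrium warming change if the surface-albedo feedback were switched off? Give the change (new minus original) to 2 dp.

-0.37 K

Original: g = 0.46, ΔT = 1.5/(1−0.46) = 2.7778 K.
Without surface-albedo: g' = 0.3779, ΔT' = 1.5/(1−0.3779) = 2.4112 K.
Change = 2.4112 − 2.7778 = -0.37 K.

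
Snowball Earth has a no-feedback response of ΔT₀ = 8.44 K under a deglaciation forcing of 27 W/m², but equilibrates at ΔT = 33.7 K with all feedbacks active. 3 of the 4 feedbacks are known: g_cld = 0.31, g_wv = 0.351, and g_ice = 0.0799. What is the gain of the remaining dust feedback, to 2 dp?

Amplification A = ΔT/ΔT₀ = 33.7/8.44 = 3.993.
Total gain g = 1 − 1/A = 1 − 1/3.993 = 0.7496.
Known gains sum to 0.31 + 0.351 + 0.0799 = 0.7409.
g_dust = 0.7496 − 0.7409 = 0.01.

0.01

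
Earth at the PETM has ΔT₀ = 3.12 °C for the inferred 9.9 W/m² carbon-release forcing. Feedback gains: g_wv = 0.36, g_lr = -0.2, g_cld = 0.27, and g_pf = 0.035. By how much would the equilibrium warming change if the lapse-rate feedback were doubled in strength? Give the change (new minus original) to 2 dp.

-1.59 °C

Original: g = 0.465, ΔT = 3.12/(1−0.465) = 5.8318 °C.
With doubled lapse-rate: g' = 0.265, ΔT' = 3.12/(1−0.265) = 4.2449 °C.
Change = 4.2449 − 5.8318 = -1.59 °C.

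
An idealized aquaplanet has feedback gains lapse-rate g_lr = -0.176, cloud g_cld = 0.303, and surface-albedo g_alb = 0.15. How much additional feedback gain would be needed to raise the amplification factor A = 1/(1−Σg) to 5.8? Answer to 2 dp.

Current total gain = 0.277.
Target gain for A = 5.8: g* = 1 − 1/5.8 = 0.8276.
Additional gain needed = 0.8276 − 0.277 = 0.55.

0.55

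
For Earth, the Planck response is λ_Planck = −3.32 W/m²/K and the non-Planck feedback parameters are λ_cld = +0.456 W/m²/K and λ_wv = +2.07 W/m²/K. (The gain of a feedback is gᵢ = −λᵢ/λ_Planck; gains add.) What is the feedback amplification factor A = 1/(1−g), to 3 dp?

4.181

Convert to gains: g_cld = 0.456/3.32 = 0.1373; g_wv = 2.07/3.32 = 0.6235.
Total gain g = 0.7608.
A = 1/(1 − 0.7608) = 4.181.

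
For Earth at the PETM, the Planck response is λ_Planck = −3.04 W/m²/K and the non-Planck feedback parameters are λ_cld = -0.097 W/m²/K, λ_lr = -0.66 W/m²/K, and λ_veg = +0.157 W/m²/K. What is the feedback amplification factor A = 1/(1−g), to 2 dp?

Convert to gains: g_cld = -0.097/3.04 = -0.03191; g_lr = -0.66/3.04 = -0.2171; g_veg = 0.157/3.04 = 0.05164.
Total gain g = -0.19737.
A = 1/(1 + 0.19737) = 0.84.

0.84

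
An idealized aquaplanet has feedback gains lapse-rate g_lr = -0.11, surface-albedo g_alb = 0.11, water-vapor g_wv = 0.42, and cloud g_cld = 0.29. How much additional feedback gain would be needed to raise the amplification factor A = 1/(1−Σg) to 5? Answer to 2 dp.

0.09

Current total gain = 0.71.
Target gain for A = 5: g* = 1 − 1/5 = 0.8.
Additional gain needed = 0.8 − 0.71 = 0.09.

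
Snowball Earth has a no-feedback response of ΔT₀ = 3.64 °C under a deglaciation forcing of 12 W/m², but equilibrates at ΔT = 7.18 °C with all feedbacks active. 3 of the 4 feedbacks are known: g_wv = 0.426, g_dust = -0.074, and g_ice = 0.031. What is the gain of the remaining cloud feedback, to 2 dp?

Amplification A = ΔT/ΔT₀ = 7.18/3.64 = 1.973.
Total gain g = 1 − 1/A = 1 − 1/1.973 = 0.4932.
Known gains sum to 0.426 − 0.074 + 0.031 = 0.383.
g_cld = 0.4932 − 0.383 = 0.11.

0.11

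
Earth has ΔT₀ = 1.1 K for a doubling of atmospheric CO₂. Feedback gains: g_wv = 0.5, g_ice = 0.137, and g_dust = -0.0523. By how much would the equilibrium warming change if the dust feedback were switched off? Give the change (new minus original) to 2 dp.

Original: g = 0.5847, ΔT = 1.1/(1−0.5847) = 2.6487 K.
Without dust: g' = 0.637, ΔT' = 1.1/(1−0.637) = 3.0303 K.
Change = 3.0303 − 2.6487 = 0.38 K.

0.38 K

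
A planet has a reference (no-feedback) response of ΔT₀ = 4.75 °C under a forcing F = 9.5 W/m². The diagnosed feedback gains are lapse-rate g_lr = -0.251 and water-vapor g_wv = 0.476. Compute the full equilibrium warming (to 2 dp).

6.13 °C

Total gain g = -0.251 + 0.476 = 0.225.
Amplification A = 1/(1 − 0.225) = 1.29.
ΔT = 4.75 × 1.29 = 6.13 °C.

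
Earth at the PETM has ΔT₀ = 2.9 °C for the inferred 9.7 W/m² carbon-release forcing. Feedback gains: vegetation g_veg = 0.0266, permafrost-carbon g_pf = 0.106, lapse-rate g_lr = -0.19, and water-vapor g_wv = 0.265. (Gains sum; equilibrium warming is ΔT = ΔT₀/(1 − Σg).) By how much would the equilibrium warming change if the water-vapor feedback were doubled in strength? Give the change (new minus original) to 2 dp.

1.84 °C

Original: g = 0.2076, ΔT = 2.9/(1−0.2076) = 3.6598 °C.
With doubled water-vapor: g' = 0.4726, ΔT' = 2.9/(1−0.4726) = 5.4987 °C.
Change = 5.4987 − 3.6598 = 1.84 °C.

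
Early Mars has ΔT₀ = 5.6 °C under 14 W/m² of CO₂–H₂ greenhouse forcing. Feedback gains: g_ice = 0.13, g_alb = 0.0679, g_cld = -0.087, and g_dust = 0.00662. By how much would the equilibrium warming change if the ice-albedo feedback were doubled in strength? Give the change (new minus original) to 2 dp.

1.10 °C

Original: g = 0.11752, ΔT = 5.6/(1−0.11752) = 6.3458 °C.
With doubled ice-albedo: g' = 0.24752, ΔT' = 5.6/(1−0.24752) = 7.4421 °C.
Change = 7.4421 − 6.3458 = 1.10 °C.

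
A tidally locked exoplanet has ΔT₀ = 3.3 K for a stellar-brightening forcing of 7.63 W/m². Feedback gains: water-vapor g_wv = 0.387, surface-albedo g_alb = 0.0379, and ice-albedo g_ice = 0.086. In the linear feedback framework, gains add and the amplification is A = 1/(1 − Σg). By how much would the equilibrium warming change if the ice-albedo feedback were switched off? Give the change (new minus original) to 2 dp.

-1.01 K

Original: g = 0.5109, ΔT = 3.3/(1−0.5109) = 6.7471 K.
Without ice-albedo: g' = 0.4249, ΔT' = 3.3/(1−0.4249) = 5.7381 K.
Change = 5.7381 − 6.7471 = -1.01 K.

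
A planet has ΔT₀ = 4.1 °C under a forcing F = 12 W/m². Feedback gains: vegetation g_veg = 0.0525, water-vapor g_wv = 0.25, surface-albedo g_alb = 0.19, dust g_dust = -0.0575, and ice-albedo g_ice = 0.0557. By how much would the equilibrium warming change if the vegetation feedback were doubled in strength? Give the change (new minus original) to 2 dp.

Original: g = 0.4907, ΔT = 4.1/(1−0.4907) = 8.0503 °C.
With doubled vegetation: g' = 0.5432, ΔT' = 4.1/(1−0.5432) = 8.9755 °C.
Change = 8.9755 − 8.0503 = 0.93 °C.

0.93 °C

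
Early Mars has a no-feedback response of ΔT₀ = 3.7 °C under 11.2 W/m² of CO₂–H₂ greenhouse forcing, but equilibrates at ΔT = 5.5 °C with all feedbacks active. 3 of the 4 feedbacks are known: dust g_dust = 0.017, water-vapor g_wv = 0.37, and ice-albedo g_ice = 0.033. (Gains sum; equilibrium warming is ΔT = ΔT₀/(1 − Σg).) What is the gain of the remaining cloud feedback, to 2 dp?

-0.09

Amplification A = ΔT/ΔT₀ = 5.5/3.7 = 1.486.
Total gain g = 1 − 1/A = 1 − 1/1.486 = 0.3271.
Known gains sum to 0.017 + 0.37 + 0.033 = 0.42.
g_cld = 0.3271 − 0.42 = -0.09.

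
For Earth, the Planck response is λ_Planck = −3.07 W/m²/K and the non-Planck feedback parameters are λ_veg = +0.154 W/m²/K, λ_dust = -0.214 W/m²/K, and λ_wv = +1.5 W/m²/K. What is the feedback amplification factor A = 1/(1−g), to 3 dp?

Convert to gains: g_veg = 0.154/3.07 = 0.05016; g_dust = -0.214/3.07 = -0.06971; g_wv = 1.5/3.07 = 0.4886.
Total gain g = 0.46905.
A = 1/(1 − 0.46905) = 1.883.

1.883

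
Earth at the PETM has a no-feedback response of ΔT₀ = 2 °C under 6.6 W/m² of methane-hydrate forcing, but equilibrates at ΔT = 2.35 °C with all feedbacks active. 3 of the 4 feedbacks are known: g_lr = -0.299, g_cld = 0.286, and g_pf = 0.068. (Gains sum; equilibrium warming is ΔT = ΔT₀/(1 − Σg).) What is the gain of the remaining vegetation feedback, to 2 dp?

0.09

Amplification A = ΔT/ΔT₀ = 2.35/2 = 1.175.
Total gain g = 1 − 1/A = 1 − 1/1.175 = 0.1489.
Known gains sum to -0.299 + 0.286 + 0.068 = 0.055.
g_veg = 0.1489 − 0.055 = 0.09.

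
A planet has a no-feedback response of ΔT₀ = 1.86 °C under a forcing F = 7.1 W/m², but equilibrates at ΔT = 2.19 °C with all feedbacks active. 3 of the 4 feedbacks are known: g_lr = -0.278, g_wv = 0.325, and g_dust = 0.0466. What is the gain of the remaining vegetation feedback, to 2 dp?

0.06

Amplification A = ΔT/ΔT₀ = 2.19/1.86 = 1.177.
Total gain g = 1 − 1/A = 1 − 1/1.177 = 0.1504.
Known gains sum to -0.278 + 0.325 + 0.0466 = 0.0936.
g_veg = 0.1504 − 0.0936 = 0.06.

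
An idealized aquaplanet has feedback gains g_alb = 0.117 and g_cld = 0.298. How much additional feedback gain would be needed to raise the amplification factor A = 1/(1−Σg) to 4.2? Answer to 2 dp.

0.35

Current total gain = 0.415.
Target gain for A = 4.2: g* = 1 − 1/4.2 = 0.7619.
Additional gain needed = 0.7619 − 0.415 = 0.35.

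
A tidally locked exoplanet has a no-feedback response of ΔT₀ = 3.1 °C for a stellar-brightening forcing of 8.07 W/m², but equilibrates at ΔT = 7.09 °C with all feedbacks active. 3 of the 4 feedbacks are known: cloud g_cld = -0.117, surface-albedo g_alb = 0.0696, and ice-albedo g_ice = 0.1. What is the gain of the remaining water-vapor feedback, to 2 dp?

0.51

Amplification A = ΔT/ΔT₀ = 7.09/3.1 = 2.287.
Total gain g = 1 − 1/A = 1 − 1/2.287 = 0.5627.
Known gains sum to -0.117 + 0.0696 + 0.1 = 0.0526.
g_wv = 0.5627 − 0.0526 = 0.51.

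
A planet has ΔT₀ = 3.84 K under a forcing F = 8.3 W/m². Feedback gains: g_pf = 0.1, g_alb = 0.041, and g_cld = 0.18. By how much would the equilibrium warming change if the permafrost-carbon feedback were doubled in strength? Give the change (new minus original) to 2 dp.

0.98 K

Original: g = 0.321, ΔT = 3.84/(1−0.321) = 5.6554 K.
With doubled permafrost-carbon: g' = 0.421, ΔT' = 3.84/(1−0.421) = 6.6321 K.
Change = 6.6321 − 5.6554 = 0.98 K.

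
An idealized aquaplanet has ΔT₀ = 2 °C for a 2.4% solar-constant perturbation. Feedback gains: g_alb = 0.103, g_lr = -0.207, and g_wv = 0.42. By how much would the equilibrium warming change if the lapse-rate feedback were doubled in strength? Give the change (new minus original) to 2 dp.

Original: g = 0.316, ΔT = 2/(1−0.316) = 2.9240 °C.
With doubled lapse-rate: g' = 0.109, ΔT' = 2/(1−0.109) = 2.2447 °C.
Change = 2.2447 − 2.9240 = -0.68 °C.

-0.68 °C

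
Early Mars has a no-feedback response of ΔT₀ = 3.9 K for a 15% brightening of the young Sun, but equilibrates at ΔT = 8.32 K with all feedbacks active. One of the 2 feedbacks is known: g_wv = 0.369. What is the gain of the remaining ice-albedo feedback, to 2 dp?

Amplification A = ΔT/ΔT₀ = 8.32/3.9 = 2.133.
Total gain g = 1 − 1/A = 1 − 1/2.133 = 0.5312.
The known gain is 0.369.
g_ice = 0.5312 − 0.369 = 0.16.

0.16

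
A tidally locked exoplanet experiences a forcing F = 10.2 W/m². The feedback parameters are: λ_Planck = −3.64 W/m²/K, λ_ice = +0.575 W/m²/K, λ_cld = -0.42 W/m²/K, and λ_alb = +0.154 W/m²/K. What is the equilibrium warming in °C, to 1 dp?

Net feedback parameter λ = (−3.64) + (+0.575) + (-0.42) + (+0.154) = -3.331 W/m²/K.
ΔT = −F/λ = −10.2/(-3.331) = 3.1 °C.

3.1 °C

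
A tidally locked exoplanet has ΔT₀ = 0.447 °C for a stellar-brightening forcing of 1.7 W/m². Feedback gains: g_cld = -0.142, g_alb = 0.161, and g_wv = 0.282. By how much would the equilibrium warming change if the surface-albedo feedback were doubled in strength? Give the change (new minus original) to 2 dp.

Original: g = 0.301, ΔT = 0.447/(1−0.301) = 0.6395 °C.
With doubled surface-albedo: g' = 0.462, ΔT' = 0.447/(1−0.462) = 0.8309 °C.
Change = 0.8309 − 0.6395 = 0.19 °C.

0.19 °C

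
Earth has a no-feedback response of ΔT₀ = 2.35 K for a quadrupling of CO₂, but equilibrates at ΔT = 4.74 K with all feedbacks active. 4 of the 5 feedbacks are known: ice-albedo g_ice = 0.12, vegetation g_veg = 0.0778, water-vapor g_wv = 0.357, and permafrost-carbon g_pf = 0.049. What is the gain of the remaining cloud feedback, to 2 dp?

-0.10

Amplification A = ΔT/ΔT₀ = 4.74/2.35 = 2.017.
Total gain g = 1 − 1/A = 1 − 1/2.017 = 0.5042.
Known gains sum to 0.12 + 0.0778 + 0.357 + 0.049 = 0.6038.
g_cld = 0.5042 − 0.6038 = -0.10.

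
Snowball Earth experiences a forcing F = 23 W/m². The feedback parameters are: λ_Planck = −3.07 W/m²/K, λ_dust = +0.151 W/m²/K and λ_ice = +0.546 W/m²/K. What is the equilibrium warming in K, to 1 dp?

9.7 K

Net feedback parameter λ = (−3.07) + (+0.151) + (+0.546) = -2.373 W/m²/K.
ΔT = −F/λ = −23/(-2.373) = 9.7 K.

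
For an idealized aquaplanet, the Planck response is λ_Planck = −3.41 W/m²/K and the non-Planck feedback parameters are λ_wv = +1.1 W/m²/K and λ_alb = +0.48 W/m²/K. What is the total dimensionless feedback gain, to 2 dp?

Convert to gains: g_wv = 1.1/3.41 = 0.3226; g_alb = 0.48/3.41 = 0.1408.
Total gain g = 0.4634.

0.46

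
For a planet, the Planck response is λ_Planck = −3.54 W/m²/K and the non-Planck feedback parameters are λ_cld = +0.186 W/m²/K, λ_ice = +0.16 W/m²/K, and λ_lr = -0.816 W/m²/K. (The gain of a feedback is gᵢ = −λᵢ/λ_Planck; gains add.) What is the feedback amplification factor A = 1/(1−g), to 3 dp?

Convert to gains: g_cld = 0.186/3.54 = 0.05254; g_ice = 0.16/3.54 = 0.0452; g_lr = -0.816/3.54 = -0.2305.
Total gain g = -0.13276.
A = 1/(1 + 0.13276) = 0.883.

0.883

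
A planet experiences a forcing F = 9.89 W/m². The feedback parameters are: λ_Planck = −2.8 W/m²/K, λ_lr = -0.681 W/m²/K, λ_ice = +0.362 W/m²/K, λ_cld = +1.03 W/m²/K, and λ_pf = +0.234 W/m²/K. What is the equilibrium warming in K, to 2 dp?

5.33 K

Net feedback parameter λ = (−2.8) + (-0.681) + (+0.362) + (+1.03) + (+0.234) = -1.855 W/m²/K.
ΔT = −F/λ = −9.89/(-1.855) = 5.33 K.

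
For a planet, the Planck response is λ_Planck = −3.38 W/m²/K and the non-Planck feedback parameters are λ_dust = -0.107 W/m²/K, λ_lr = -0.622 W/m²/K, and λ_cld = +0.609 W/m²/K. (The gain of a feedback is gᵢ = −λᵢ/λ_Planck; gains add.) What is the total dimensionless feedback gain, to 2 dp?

Convert to gains: g_dust = -0.107/3.38 = -0.03166; g_lr = -0.622/3.38 = -0.184; g_cld = 0.609/3.38 = 0.1802.
Total gain g = -0.03546.

-0.04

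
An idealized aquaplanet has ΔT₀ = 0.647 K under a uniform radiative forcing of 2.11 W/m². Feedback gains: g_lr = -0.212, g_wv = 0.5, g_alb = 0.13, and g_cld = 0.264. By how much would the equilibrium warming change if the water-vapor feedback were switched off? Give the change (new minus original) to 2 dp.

-1.24 K

Original: g = 0.682, ΔT = 0.647/(1−0.682) = 2.0346 K.
Without water-vapor: g' = 0.182, ΔT' = 0.647/(1−0.182) = 0.7910 K.
Change = 0.7910 − 2.0346 = -1.24 K.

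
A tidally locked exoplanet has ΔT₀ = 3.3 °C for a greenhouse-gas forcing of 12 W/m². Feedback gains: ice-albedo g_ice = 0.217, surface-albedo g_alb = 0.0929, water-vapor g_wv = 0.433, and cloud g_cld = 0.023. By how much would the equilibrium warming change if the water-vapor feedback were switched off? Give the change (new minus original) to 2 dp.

-9.15 °C

Original: g = 0.7659, ΔT = 3.3/(1−0.7659) = 14.0965 °C.
Without water-vapor: g' = 0.3329, ΔT' = 3.3/(1−0.3329) = 4.9468 °C.
Change = 4.9468 − 14.0965 = -9.15 °C.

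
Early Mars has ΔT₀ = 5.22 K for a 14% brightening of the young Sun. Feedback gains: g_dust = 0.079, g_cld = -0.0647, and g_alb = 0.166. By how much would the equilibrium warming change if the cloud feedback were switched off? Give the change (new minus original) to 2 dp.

Original: g = 0.1803, ΔT = 5.22/(1−0.1803) = 6.3682 K.
Without cloud: g' = 0.245, ΔT' = 5.22/(1−0.245) = 6.9139 K.
Change = 6.9139 − 6.3682 = 0.55 K.

0.55 K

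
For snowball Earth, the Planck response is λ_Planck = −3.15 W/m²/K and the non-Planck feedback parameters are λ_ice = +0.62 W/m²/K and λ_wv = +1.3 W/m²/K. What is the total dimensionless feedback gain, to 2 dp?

Convert to gains: g_ice = 0.62/3.15 = 0.1968; g_wv = 1.3/3.15 = 0.4127.
Total gain g = 0.6095.

0.61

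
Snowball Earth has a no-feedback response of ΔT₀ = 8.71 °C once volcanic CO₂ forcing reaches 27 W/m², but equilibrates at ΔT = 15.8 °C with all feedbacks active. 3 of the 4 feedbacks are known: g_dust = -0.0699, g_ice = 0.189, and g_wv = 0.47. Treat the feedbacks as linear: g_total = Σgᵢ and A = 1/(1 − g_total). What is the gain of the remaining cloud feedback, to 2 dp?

Amplification A = ΔT/ΔT₀ = 15.8/8.71 = 1.814.
Total gain g = 1 − 1/A = 1 − 1/1.814 = 0.4487.
Known gains sum to -0.0699 + 0.189 + 0.47 = 0.5891.
g_cld = 0.4487 − 0.5891 = -0.14.

-0.14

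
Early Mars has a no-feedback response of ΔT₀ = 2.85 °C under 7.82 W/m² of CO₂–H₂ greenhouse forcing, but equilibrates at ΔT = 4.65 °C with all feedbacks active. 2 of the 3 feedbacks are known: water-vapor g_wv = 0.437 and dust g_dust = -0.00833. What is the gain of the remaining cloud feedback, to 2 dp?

-0.04

Amplification A = ΔT/ΔT₀ = 4.65/2.85 = 1.632.
Total gain g = 1 − 1/A = 1 − 1/1.632 = 0.3873.
Known gains sum to 0.437 − 0.00833 = 0.42867.
g_cld = 0.3873 − 0.42867 = -0.04.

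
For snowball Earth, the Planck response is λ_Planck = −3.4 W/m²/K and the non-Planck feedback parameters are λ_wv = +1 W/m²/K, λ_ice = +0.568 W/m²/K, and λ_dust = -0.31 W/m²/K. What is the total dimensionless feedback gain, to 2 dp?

Convert to gains: g_wv = 1/3.4 = 0.2941; g_ice = 0.568/3.4 = 0.1671; g_dust = -0.31/3.4 = -0.09118.
Total gain g = 0.37002.

0.37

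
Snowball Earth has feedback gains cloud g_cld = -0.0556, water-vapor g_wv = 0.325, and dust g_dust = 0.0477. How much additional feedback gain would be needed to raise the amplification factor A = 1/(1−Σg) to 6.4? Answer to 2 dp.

0.53

Current total gain = 0.3171.
Target gain for A = 6.4: g* = 1 − 1/6.4 = 0.8438.
Additional gain needed = 0.8438 − 0.3171 = 0.53.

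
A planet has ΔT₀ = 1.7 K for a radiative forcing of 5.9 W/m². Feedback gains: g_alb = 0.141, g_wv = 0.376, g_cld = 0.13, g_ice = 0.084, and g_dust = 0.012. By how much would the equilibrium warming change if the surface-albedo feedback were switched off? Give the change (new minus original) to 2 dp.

-2.34 K

Original: g = 0.743, ΔT = 1.7/(1−0.743) = 6.6148 K.
Without surface-albedo: g' = 0.602, ΔT' = 1.7/(1−0.602) = 4.2714 K.
Change = 4.2714 − 6.6148 = -2.34 K.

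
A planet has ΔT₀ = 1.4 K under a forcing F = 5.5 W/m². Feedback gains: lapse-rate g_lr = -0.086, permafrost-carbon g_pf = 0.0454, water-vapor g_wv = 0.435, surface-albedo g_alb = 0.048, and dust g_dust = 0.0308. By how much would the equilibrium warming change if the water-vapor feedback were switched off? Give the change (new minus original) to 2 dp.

-1.20 K

Original: g = 0.4732, ΔT = 1.4/(1−0.4732) = 2.6576 K.
Without water-vapor: g' = 0.0382, ΔT' = 1.4/(1−0.0382) = 1.4556 K.
Change = 1.4556 − 2.6576 = -1.20 K.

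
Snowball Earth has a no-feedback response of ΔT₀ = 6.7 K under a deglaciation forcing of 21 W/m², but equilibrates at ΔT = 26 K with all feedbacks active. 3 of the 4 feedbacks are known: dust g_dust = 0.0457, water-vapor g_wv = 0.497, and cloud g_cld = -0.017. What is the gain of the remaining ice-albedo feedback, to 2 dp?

Amplification A = ΔT/ΔT₀ = 26/6.7 = 3.881.
Total gain g = 1 − 1/A = 1 − 1/3.881 = 0.7423.
Known gains sum to 0.0457 + 0.497 − 0.017 = 0.5257.
g_ice = 0.7423 − 0.5257 = 0.22.

0.22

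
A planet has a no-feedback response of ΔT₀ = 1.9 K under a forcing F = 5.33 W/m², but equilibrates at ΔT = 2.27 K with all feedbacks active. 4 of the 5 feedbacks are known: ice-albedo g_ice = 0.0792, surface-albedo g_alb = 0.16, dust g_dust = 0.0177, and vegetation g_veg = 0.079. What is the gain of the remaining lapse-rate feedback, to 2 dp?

Amplification A = ΔT/ΔT₀ = 2.27/1.9 = 1.195.
Total gain g = 1 − 1/A = 1 − 1/1.195 = 0.1632.
Known gains sum to 0.0792 + 0.16 + 0.0177 + 0.079 = 0.3359.
g_lr = 0.1632 − 0.3359 = -0.17.

-0.17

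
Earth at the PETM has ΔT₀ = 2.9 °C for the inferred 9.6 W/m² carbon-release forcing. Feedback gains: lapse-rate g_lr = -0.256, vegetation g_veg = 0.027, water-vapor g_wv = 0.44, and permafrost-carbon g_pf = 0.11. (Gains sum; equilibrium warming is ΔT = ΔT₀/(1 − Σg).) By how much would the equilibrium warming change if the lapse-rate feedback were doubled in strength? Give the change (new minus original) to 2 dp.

Original: g = 0.321, ΔT = 2.9/(1−0.321) = 4.2710 °C.
With doubled lapse-rate: g' = 0.065, ΔT' = 2.9/(1−0.065) = 3.1016 °C.
Change = 3.1016 − 4.2710 = -1.17 °C.

-1.17 °C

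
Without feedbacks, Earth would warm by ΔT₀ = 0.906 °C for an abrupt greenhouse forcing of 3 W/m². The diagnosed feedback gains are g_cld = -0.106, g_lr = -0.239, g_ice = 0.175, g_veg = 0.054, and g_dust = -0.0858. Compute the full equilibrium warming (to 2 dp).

Total gain g = -0.106 − 0.239 + 0.175 + 0.054 − 0.0858 = -0.2018.
Amplification A = 1/(1 + 0.2018) = 0.8321.
ΔT = 0.906 × 0.8321 = 0.75 °C.

0.75 °C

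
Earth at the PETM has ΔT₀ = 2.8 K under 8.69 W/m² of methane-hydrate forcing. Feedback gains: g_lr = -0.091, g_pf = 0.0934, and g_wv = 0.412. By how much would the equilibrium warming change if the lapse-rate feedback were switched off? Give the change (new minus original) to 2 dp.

0.88 K

Original: g = 0.4144, ΔT = 2.8/(1−0.4144) = 4.7814 K.
Without lapse-rate: g' = 0.5054, ΔT' = 2.8/(1−0.5054) = 5.6611 K.
Change = 5.6611 − 4.7814 = 0.88 K.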